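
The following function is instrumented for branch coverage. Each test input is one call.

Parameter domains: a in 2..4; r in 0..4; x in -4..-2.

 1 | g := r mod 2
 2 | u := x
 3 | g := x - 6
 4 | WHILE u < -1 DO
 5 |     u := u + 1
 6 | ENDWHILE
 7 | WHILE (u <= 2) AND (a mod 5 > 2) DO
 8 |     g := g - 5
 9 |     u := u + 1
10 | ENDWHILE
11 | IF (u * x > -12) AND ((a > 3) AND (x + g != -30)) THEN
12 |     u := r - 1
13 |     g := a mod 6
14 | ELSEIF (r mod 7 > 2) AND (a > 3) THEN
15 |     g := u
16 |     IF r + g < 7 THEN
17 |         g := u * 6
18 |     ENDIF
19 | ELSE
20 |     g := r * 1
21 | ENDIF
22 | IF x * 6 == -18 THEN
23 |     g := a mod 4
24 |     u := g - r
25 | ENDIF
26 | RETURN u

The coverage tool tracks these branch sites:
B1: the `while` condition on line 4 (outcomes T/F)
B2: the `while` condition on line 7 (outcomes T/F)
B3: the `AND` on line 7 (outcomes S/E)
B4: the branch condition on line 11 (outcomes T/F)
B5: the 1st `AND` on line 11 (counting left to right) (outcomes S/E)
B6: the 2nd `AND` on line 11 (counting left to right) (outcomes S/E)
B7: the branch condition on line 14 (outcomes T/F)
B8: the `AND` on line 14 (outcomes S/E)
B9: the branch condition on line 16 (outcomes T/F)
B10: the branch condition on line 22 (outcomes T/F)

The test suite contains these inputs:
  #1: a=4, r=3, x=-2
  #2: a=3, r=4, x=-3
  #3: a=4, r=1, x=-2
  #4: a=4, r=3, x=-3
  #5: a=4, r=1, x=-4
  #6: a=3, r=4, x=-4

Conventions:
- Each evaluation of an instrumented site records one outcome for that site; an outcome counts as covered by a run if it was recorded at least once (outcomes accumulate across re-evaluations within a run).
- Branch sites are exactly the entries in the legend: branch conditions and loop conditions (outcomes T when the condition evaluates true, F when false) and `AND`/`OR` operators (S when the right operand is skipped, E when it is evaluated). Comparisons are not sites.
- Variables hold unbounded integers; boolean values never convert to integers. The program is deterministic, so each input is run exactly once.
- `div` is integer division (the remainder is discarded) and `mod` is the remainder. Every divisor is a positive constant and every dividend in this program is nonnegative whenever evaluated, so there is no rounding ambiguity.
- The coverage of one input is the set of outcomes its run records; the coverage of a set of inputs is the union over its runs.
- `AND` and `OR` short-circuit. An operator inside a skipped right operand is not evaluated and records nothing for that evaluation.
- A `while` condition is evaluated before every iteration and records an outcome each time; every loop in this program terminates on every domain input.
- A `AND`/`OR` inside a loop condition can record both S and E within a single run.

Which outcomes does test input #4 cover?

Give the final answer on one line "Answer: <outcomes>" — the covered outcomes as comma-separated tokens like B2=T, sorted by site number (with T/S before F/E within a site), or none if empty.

Running input #4 (a=4, r=3, x=-3), event by event:
  B1->T, B1->T, B1->F, B3->E, B2->T, B3->E, B2->T, B3->E, B2->T, B3->E
  B2->T, B3->S, B2->F, B5->E, B6->E, B4->T, B10->T
as a set, this run covers: B1=T, B1=F, B2=T, B2=F, B3=S, B3=E, B4=T, B5=E, B6=E, B10=T

Answer: B1=T, B1=F, B2=T, B2=F, B3=S, B3=E, B4=T, B5=E, B6=E, B10=T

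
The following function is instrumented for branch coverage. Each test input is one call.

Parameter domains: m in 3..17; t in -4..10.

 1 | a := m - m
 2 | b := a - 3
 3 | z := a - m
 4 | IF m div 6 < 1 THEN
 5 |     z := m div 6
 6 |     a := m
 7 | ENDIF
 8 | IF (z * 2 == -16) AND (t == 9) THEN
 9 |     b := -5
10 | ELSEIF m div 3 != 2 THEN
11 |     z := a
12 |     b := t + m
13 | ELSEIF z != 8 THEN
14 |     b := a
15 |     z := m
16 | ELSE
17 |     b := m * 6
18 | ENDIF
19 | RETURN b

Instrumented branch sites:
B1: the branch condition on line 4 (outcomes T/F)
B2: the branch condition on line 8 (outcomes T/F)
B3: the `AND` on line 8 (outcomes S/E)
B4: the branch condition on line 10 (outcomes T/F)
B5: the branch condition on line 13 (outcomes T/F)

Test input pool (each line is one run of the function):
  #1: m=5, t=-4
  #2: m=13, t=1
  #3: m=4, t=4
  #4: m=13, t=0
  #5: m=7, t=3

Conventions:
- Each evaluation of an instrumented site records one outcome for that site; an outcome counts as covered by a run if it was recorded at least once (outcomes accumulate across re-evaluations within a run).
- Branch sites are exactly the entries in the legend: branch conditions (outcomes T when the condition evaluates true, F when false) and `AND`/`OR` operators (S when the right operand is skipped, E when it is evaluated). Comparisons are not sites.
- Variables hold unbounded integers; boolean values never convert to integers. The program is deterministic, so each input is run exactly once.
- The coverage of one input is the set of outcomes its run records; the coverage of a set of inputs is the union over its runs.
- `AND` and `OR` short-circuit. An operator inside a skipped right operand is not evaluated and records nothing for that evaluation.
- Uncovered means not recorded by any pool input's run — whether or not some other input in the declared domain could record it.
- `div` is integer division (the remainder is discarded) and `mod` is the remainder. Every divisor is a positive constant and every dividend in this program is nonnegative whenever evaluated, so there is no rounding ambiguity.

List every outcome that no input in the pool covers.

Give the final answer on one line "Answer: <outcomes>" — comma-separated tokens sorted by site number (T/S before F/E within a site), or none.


input #1, m=5, t=-4: outcomes B1=T, B2=F, B3=S, B4=T
input #2, m=13, t=1: outcomes B1=F, B2=F, B3=S, B4=T
input #3, m=4, t=4: outcomes B1=T, B2=F, B3=S, B4=T
input #4, m=13, t=0: outcomes B1=F, B2=F, B3=S, B4=T
input #5, m=7, t=3: outcomes B1=F, B2=F, B3=S, B4=F, B5=T
union over the pool: B1=T, B1=F, B2=F, B3=S, B4=T, B4=F, B5=T
uncovered (3 of 10): B2=T, B3=E, B5=F
Answer: B2=T, B3=E, B5=F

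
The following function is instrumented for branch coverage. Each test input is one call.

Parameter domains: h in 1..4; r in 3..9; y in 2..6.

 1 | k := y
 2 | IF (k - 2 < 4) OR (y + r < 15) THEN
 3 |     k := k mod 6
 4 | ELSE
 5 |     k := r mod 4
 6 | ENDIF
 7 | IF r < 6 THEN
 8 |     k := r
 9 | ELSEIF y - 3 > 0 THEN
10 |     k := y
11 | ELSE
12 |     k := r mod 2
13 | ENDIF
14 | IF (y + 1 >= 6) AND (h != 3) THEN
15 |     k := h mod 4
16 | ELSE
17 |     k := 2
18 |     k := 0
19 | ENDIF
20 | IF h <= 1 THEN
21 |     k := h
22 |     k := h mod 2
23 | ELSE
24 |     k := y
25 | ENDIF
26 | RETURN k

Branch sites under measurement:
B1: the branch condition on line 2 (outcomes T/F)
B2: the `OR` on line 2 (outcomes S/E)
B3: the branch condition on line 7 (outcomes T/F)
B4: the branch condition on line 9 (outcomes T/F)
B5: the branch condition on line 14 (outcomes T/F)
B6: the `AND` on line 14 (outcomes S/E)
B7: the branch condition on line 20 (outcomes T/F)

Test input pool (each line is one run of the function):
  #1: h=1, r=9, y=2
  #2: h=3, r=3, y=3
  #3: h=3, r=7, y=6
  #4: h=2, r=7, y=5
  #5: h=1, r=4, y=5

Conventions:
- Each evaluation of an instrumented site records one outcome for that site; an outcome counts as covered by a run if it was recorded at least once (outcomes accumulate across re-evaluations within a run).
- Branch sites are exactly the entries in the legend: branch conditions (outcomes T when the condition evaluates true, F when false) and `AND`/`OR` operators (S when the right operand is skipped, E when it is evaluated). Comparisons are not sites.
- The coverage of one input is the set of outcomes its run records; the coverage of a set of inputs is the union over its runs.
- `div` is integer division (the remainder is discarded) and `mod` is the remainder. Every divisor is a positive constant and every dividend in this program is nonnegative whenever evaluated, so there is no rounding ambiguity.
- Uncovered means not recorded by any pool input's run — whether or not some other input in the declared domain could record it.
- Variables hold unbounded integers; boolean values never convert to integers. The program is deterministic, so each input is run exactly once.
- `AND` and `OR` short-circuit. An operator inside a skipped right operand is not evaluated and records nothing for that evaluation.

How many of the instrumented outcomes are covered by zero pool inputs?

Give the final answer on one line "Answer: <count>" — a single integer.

test 1 (h=1, r=9, y=2) fires B2->S, B1->T, B3->F, B4->F, B6->S, B5->F, B7->T; hits B1=T, B2=S, B3=F, B4=F, B5=F, B6=S, B7=T
test 2 (h=3, r=3, y=3) fires B2->S, B1->T, B3->T, B6->S, B5->F, B7->F; hits B1=T, B2=S, B3=T, B5=F, B6=S, B7=F
test 3 (h=3, r=7, y=6) fires B2->E, B1->T, B3->F, B4->T, B6->E, B5->F, B7->F; hits B1=T, B2=E, B3=F, B4=T, B5=F, B6=E, B7=F
test 4 (h=2, r=7, y=5) fires B2->S, B1->T, B3->F, B4->T, B6->E, B5->T, B7->F; hits B1=T, B2=S, B3=F, B4=T, B5=T, B6=E, B7=F
test 5 (h=1, r=4, y=5) fires B2->S, B1->T, B3->T, B6->E, B5->T, B7->T; hits B1=T, B2=S, B3=T, B5=T, B6=E, B7=T
union over the pool: B1=T, B2=S, B2=E, B3=T, B3=F, B4=T, B4=F, B5=T, B5=F, B6=S, B6=E, B7=T, B7=F
uncovered (1 of 14): B1=F

Answer: 1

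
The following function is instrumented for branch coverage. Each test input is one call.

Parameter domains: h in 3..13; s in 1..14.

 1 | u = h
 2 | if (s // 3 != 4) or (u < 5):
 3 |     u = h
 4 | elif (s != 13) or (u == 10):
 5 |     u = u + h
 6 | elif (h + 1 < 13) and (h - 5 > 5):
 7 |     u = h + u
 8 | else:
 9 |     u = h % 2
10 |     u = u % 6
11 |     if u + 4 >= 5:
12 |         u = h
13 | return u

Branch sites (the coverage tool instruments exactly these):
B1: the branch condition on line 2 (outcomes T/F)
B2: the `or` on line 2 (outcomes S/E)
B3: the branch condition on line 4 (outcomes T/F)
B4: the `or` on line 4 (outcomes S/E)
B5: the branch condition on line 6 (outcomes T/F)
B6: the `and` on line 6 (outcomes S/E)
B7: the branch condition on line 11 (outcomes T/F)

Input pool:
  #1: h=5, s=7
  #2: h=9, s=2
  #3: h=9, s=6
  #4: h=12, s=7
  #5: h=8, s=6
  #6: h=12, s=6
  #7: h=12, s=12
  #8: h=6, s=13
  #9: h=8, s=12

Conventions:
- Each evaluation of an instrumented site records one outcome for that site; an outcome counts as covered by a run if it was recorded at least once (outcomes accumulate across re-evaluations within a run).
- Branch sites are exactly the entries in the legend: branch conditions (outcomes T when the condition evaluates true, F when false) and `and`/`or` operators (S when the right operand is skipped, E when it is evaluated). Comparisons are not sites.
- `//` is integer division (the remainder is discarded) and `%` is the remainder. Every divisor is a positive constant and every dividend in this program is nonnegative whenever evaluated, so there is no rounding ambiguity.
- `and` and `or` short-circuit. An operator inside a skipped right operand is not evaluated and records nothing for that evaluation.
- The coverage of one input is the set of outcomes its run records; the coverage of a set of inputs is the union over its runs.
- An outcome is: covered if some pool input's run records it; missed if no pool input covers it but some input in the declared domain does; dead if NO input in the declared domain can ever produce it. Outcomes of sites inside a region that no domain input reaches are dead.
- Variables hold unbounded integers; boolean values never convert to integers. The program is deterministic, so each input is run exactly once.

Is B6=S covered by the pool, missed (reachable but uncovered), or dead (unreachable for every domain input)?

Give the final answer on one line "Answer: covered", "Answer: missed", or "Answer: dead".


no pool input records B6=S
but domain input (h=12, s=13) does record it -> reachable, so missed
Answer: missed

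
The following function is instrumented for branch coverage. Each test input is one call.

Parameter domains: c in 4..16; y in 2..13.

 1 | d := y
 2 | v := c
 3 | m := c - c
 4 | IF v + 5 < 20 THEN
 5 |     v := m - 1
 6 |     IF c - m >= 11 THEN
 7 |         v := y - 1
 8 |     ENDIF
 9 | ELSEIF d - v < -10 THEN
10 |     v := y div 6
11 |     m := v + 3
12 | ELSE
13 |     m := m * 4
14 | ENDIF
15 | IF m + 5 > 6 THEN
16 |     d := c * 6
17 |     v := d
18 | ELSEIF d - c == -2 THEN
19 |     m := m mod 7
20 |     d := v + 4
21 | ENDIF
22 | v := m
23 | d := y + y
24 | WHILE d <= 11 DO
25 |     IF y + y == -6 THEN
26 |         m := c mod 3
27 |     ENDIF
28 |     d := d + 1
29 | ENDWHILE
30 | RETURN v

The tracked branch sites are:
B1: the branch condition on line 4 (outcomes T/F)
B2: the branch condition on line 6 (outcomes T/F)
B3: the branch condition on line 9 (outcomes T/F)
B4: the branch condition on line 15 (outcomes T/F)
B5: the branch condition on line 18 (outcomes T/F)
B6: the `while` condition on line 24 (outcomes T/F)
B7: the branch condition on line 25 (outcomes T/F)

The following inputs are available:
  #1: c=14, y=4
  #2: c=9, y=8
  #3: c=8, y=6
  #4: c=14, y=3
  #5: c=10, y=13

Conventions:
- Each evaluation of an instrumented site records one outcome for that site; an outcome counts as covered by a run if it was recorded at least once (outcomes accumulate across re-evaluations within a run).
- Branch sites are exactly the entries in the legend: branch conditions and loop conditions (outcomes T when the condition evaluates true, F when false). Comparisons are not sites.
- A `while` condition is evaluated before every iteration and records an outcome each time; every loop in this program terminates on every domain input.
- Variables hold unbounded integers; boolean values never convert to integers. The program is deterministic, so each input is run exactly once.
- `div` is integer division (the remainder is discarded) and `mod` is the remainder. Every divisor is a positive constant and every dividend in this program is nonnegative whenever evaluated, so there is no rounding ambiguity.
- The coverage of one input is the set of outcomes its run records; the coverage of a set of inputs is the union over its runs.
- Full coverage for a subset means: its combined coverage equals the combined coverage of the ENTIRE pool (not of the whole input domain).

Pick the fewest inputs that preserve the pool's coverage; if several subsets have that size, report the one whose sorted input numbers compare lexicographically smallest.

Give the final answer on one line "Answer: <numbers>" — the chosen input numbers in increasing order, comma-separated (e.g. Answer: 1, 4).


input #1, c=14, y=4: events B1->T, B2->T, B4->F, B5->F, B6->T, B7->F, B6->T, B7->F, B6->T, B7->F, B6->T, B7->F, B6->F; outcomes B1=T, B2=T, B4=F, B5=F, B6=T, B6=F, B7=F
input #2, c=9, y=8: events B1->T, B2->F, B4->F, B5->F, B6->F; outcomes B1=T, B2=F, B4=F, B5=F, B6=F
input #3, c=8, y=6: events B1->T, B2->F, B4->F, B5->T, B6->F; outcomes B1=T, B2=F, B4=F, B5=T, B6=F
input #4, c=14, y=3: events B1->T, B2->T, B4->F, B5->F, B6->T, B7->F, B6->T, B7->F, B6->T, B7->F, B6->T, B7->F, B6->T, B7->F, ...; outcomes B1=T, B2=T, B4=F, B5=F, B6=T, B6=F, B7=F
input #5, c=10, y=13: events B1->T, B2->F, B4->F, B5->F, B6->F; outcomes B1=T, B2=F, B4=F, B5=F, B6=F
together the pool reaches 9 outcomes: B1=T, B2=T, B2=F, B4=F, B5=T, B5=F, B6=T, B6=F, B7=F
checked all size-1 subsets: none covers 9 outcomes (max 7/9)
at size 2, {1, 3} reaches all 9 outcomes; every lexicographically earlier size-2 subset fails
Answer: 1, 3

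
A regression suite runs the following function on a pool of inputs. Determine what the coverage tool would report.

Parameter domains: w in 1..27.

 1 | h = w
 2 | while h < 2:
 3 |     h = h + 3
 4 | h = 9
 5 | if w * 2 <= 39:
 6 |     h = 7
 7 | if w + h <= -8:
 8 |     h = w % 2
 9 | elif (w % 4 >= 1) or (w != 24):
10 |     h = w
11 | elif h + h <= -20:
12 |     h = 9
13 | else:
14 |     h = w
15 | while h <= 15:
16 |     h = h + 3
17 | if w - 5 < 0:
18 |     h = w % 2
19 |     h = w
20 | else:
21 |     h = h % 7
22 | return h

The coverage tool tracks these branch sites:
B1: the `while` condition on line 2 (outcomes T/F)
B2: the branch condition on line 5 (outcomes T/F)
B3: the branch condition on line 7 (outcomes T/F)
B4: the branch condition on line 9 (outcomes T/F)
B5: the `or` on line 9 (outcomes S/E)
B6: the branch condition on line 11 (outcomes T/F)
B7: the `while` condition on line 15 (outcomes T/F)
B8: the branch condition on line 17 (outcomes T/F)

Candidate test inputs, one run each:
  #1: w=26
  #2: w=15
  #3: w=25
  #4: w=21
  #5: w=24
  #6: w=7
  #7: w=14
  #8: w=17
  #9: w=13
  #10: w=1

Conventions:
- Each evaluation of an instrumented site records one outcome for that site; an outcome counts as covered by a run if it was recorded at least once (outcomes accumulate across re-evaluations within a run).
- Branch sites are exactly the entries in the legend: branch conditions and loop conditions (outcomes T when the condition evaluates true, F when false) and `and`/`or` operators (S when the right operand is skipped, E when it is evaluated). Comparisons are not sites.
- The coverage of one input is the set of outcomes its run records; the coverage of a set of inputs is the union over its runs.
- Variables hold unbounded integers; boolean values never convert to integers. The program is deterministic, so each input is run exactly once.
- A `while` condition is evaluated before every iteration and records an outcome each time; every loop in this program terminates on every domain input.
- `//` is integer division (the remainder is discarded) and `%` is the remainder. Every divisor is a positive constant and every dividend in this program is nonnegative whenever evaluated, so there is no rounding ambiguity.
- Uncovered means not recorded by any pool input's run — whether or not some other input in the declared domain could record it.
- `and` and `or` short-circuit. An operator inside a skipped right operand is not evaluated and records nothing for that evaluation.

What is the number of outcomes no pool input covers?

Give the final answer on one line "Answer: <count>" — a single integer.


test 1 (w=26) fires B1->F, B2->F, B3->F, B5->S, B4->T, B7->F, B8->F; hits B1=F, B2=F, B3=F, B4=T, B5=S, B7=F, B8=F
test 2 (w=15) fires B1->F, B2->T, B3->F, B5->S, B4->T, B7->T, B7->F, B8->F; hits B1=F, B2=T, B3=F, B4=T, B5=S, B7=T, B7=F, B8=F
test 3 (w=25) fires B1->F, B2->F, B3->F, B5->S, B4->T, B7->F, B8->F; hits B1=F, B2=F, B3=F, B4=T, B5=S, B7=F, B8=F
test 4 (w=21) fires B1->F, B2->F, B3->F, B5->S, B4->T, B7->F, B8->F; hits B1=F, B2=F, B3=F, B4=T, B5=S, B7=F, B8=F
test 5 (w=24) fires B1->F, B2->F, B3->F, B5->E, B4->F, B6->F, B7->F, B8->F; hits B1=F, B2=F, B3=F, B4=F, B5=E, B6=F, B7=F, B8=F
test 6 (w=7) fires B1->F, B2->T, B3->F, B5->S, B4->T, B7->T, B7->T, B7->T, B7->F, B8->F; hits B1=F, B2=T, B3=F, B4=T, B5=S, B7=T, B7=F, B8=F
test 7 (w=14) fires B1->F, B2->T, B3->F, B5->S, B4->T, B7->T, B7->F, B8->F; hits B1=F, B2=T, B3=F, B4=T, B5=S, B7=T, B7=F, B8=F
test 8 (w=17) fires B1->F, B2->T, B3->F, B5->S, B4->T, B7->F, B8->F; hits B1=F, B2=T, B3=F, B4=T, B5=S, B7=F, B8=F
test 9 (w=13) fires B1->F, B2->T, B3->F, B5->S, B4->T, B7->T, B7->F, B8->F; hits B1=F, B2=T, B3=F, B4=T, B5=S, B7=T, B7=F, B8=F
test 10 (w=1) fires B1->T, B1->F, B2->T, B3->F, B5->S, B4->T, B7->T, B7->T, B7->T, B7->T, B7->T, B7->F, B8->T; hits B1=T, B1=F, B2=T, B3=F, B4=T, B5=S, B7=T, B7=F, B8=T
union over the pool: B1=T, B1=F, B2=T, B2=F, B3=F, B4=T, B4=F, B5=S, B5=E, B6=F, B7=T, B7=F, B8=T, B8=F
uncovered (2 of 16): B3=T, B6=T
Answer: 2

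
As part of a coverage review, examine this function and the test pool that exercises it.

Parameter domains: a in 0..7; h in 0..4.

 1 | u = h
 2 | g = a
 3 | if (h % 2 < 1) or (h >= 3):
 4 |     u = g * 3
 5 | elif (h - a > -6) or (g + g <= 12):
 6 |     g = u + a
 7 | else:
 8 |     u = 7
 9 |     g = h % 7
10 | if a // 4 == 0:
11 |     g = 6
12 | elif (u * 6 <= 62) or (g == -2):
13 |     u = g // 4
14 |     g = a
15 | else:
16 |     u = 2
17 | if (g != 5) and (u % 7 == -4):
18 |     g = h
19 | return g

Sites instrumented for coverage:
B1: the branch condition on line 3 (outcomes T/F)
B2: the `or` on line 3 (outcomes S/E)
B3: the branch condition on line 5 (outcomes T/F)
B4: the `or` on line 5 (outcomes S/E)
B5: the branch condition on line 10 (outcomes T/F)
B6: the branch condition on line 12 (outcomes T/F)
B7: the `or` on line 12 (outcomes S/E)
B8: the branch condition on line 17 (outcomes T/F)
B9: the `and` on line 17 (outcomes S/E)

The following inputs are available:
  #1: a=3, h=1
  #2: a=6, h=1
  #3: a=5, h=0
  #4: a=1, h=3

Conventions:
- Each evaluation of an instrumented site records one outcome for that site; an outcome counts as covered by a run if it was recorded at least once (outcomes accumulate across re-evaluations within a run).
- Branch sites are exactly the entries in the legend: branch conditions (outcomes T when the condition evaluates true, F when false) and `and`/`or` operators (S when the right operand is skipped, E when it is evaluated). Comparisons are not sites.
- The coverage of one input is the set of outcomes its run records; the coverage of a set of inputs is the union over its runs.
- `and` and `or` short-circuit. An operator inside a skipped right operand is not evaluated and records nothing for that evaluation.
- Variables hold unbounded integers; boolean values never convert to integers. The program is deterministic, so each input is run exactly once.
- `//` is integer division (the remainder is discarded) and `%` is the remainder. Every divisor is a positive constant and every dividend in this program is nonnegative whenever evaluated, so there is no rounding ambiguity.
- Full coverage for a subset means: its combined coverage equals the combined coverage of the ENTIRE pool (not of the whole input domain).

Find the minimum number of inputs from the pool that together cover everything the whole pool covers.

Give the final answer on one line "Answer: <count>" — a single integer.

input #1 (a=3, h=1): events B2->E, B1->F, B4->S, B3->T, B5->T, B9->E, B8->F; covers B1=F, B2=E, B3=T, B4=S, B5=T, B8=F, B9=E
input #2 (a=6, h=1): events B2->E, B1->F, B4->S, B3->T, B5->F, B7->S, B6->T, B9->E, B8->F; covers B1=F, B2=E, B3=T, B4=S, B5=F, B6=T, B7=S, B8=F, B9=E
input #3 (a=5, h=0): events B2->S, B1->T, B5->F, B7->E, B6->F, B9->S, B8->F; covers B1=T, B2=S, B5=F, B6=F, B7=E, B8=F, B9=S
input #4 (a=1, h=3): events B2->E, B1->T, B5->T, B9->E, B8->F; covers B1=T, B2=E, B5=T, B8=F, B9=E
the full pool covers 15 outcomes: B1=T, B1=F, B2=S, B2=E, B3=T, B4=S, B5=T, B5=F, B6=T, B6=F, B7=S, B7=E, B8=F, B9=S, B9=E
no size-1 subset reaches all 15 outcomes (best union: 9/15)
no size-2 subset reaches all 15 outcomes (best union: 14/15)
the canonical winner is {1, 2, 3}: size 3, full 15-outcome coverage, earliest index list among size-3 covers

Answer: 3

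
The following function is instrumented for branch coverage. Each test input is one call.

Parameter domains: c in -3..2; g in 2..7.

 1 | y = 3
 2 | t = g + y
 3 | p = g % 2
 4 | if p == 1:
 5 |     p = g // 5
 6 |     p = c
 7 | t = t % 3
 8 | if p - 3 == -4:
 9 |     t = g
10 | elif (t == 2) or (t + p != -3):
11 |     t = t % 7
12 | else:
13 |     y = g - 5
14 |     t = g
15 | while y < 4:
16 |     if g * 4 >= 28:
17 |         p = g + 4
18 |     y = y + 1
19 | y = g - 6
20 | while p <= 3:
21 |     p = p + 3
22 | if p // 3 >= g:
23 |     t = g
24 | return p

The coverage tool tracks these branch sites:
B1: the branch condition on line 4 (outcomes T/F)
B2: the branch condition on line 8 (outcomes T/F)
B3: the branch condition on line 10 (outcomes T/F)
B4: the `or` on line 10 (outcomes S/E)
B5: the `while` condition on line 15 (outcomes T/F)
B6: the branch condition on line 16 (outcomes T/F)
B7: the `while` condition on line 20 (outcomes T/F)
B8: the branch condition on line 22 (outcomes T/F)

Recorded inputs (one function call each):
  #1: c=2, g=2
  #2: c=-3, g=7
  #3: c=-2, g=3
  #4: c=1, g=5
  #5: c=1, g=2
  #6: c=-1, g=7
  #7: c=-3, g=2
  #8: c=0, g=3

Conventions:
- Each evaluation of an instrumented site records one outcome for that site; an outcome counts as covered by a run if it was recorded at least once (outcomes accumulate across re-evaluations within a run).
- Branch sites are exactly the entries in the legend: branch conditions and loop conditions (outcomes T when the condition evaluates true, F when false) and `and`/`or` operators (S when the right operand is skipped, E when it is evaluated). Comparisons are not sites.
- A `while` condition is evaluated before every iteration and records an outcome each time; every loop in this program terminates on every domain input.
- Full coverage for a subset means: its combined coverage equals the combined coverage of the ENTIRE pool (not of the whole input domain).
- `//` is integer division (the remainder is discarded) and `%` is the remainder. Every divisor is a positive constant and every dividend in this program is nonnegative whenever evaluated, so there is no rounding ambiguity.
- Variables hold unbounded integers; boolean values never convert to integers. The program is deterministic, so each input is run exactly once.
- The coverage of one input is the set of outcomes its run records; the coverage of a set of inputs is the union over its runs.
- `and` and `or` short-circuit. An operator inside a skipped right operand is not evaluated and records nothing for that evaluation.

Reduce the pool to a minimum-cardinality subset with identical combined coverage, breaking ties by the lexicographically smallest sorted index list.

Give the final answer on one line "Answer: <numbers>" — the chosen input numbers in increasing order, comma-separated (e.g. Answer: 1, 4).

input #1, c=2, g=2: outcomes B1=F, B2=F, B3=T, B4=S, B5=T, B5=F, B6=F, B7=T, B7=F, B8=T
input #2, c=-3, g=7: outcomes B1=T, B2=F, B3=T, B4=E, B5=T, B5=F, B6=T, B7=F, B8=F
input #3, c=-2, g=3: outcomes B1=T, B2=F, B3=T, B4=E, B5=T, B5=F, B6=F, B7=T, B7=F, B8=F
input #4, c=1, g=5: outcomes B1=T, B2=F, B3=T, B4=S, B5=T, B5=F, B6=F, B7=T, B7=F, B8=F
input #5, c=1, g=2: outcomes B1=F, B2=F, B3=T, B4=S, B5=T, B5=F, B6=F, B7=T, B7=F, B8=T
input #6, c=-1, g=7: outcomes B1=T, B2=T, B5=T, B5=F, B6=T, B7=F, B8=F
input #7, c=-3, g=2: outcomes B1=F, B2=F, B3=T, B4=S, B5=T, B5=F, B6=F, B7=T, B7=F, B8=T
input #8, c=0, g=3: outcomes B1=T, B2=F, B3=T, B4=E, B5=T, B5=F, B6=F, B7=T, B7=F, B8=F
pool-wide coverage (15 outcomes): B1=T, B1=F, B2=T, B2=F, B3=T, B4=S, B4=E, B5=T, B5=F, B6=T, B6=F, B7=T, B7=F, B8=T, B8=F
every size-1 subset falls short of the 15 outcomes (best: 10/15)
every size-2 subset falls short of the 15 outcomes (best: 14/15)
the canonical winner is {1, 2, 6}: size 3, full 15-outcome coverage, earliest index list among size-3 covers

Answer: 1, 2, 6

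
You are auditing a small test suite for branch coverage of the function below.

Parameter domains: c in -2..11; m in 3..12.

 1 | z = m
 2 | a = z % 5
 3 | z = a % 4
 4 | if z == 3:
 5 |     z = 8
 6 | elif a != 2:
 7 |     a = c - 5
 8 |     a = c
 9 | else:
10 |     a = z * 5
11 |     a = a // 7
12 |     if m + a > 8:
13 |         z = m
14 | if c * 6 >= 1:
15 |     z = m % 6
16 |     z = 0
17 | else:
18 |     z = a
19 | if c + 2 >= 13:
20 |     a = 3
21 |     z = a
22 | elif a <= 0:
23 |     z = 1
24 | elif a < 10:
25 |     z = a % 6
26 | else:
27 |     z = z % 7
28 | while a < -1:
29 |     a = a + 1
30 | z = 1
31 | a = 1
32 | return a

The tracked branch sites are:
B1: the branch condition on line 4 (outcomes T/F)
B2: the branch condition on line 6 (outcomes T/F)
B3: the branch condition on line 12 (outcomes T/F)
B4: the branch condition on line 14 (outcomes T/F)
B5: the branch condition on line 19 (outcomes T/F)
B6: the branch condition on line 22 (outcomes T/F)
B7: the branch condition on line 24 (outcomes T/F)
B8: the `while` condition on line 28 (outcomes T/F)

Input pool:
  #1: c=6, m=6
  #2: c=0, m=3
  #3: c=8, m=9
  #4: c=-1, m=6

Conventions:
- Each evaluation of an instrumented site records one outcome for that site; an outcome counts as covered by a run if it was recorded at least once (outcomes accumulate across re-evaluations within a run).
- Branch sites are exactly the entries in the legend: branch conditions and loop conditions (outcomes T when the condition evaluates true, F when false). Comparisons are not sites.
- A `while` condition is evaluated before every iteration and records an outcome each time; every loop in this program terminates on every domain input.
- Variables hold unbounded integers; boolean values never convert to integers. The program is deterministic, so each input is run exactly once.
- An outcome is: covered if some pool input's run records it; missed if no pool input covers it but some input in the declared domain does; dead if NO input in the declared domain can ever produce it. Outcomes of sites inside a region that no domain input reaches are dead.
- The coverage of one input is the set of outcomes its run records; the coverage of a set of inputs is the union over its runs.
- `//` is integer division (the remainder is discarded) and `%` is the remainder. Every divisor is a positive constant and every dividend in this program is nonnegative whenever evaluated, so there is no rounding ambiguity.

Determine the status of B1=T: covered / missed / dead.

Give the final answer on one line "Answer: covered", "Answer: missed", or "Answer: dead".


B1=T is recorded by pool input(s) 2 -> covered
Answer: covered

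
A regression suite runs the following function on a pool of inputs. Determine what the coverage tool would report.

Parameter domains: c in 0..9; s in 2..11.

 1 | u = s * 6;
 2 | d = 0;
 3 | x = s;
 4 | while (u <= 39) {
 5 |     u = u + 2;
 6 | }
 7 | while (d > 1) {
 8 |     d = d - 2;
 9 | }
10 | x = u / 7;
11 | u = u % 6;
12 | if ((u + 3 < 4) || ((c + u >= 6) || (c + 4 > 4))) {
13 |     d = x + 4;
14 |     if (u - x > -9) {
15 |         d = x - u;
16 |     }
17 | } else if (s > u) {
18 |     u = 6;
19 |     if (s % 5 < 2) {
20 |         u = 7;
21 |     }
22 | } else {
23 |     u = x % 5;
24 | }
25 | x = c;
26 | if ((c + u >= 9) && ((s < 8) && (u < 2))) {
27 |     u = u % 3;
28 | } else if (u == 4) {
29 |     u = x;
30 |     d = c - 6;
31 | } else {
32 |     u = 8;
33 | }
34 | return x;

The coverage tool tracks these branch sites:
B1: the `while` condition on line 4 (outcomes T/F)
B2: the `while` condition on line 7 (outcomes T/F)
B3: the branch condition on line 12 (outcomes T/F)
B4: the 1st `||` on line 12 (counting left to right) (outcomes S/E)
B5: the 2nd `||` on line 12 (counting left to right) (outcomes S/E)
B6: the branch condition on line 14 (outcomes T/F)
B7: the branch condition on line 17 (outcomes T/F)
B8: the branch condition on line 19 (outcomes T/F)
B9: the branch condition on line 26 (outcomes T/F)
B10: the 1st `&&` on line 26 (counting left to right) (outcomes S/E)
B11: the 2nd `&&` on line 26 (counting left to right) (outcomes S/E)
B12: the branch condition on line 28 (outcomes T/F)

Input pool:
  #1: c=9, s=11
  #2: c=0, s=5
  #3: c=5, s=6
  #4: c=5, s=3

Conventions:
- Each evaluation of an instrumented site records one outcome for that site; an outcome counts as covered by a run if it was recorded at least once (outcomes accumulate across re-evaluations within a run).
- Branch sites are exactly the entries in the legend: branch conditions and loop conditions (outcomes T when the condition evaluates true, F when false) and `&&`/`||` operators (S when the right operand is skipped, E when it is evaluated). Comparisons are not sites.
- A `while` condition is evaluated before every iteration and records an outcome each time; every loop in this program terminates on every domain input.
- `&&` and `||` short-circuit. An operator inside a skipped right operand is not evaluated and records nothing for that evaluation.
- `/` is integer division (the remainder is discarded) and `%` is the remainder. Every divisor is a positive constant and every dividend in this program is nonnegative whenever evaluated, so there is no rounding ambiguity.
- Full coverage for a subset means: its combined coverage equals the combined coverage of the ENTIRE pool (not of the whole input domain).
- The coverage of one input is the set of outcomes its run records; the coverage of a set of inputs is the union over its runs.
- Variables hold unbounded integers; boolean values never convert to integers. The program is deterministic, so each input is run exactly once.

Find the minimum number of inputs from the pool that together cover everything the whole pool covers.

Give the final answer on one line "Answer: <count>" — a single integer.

input #1, c=9, s=11: events B1->F, B2->F, B4->S, B3->T, B6->F, B10->E, B11->S, B9->F, B12->F; outcomes B1=F, B2=F, B3=T, B4=S, B6=F, B9=F, B10=E, B11=S, B12=F
input #2, c=0, s=5: events B1->T, B1->T, B1->T, B1->T, B1->T, B1->F, B2->F, B4->E, B5->E, B3->F, B7->T, B8->T, B10->S, B9->F, ...; outcomes B1=T, B1=F, B2=F, B3=F, B4=E, B5=E, B7=T, B8=T, B9=F, B10=S, B12=F
input #3, c=5, s=6: events B1->T, B1->T, B1->F, B2->F, B4->E, B5->S, B3->T, B6->T, B10->E, B11->E, B9->F, B12->T; outcomes B1=T, B1=F, B2=F, B3=T, B4=E, B5=S, B6=T, B9=F, B10=E, B11=E, B12=T
input #4, c=5, s=3: events B1->T, B1->T, B1->T, B1->T, B1->T, B1->T, B1->T, B1->T, B1->T, B1->T, B1->T, B1->F, B2->F, B4->E, ...; outcomes B1=T, B1=F, B2=F, B3=T, B4=E, B5=S, B6=T, B9=F, B10=E, B11=E, B12=T
pool-wide coverage (20 outcomes): B1=T, B1=F, B2=F, B3=T, B3=F, B4=S, B4=E, B5=S, B5=E, B6=T, B6=F, B7=T, B8=T, B9=F, B10=S, B10=E, B11=S, B11=E, B12=T, B12=F
no size-1 subset reaches all 20 outcomes (best union: 11/20)
no size-2 subset reaches all 20 outcomes (best union: 17/20)
at size 3, {1, 2, 3} reaches all 20 outcomes; every lexicographically earlier size-3 subset fails

Answer: 3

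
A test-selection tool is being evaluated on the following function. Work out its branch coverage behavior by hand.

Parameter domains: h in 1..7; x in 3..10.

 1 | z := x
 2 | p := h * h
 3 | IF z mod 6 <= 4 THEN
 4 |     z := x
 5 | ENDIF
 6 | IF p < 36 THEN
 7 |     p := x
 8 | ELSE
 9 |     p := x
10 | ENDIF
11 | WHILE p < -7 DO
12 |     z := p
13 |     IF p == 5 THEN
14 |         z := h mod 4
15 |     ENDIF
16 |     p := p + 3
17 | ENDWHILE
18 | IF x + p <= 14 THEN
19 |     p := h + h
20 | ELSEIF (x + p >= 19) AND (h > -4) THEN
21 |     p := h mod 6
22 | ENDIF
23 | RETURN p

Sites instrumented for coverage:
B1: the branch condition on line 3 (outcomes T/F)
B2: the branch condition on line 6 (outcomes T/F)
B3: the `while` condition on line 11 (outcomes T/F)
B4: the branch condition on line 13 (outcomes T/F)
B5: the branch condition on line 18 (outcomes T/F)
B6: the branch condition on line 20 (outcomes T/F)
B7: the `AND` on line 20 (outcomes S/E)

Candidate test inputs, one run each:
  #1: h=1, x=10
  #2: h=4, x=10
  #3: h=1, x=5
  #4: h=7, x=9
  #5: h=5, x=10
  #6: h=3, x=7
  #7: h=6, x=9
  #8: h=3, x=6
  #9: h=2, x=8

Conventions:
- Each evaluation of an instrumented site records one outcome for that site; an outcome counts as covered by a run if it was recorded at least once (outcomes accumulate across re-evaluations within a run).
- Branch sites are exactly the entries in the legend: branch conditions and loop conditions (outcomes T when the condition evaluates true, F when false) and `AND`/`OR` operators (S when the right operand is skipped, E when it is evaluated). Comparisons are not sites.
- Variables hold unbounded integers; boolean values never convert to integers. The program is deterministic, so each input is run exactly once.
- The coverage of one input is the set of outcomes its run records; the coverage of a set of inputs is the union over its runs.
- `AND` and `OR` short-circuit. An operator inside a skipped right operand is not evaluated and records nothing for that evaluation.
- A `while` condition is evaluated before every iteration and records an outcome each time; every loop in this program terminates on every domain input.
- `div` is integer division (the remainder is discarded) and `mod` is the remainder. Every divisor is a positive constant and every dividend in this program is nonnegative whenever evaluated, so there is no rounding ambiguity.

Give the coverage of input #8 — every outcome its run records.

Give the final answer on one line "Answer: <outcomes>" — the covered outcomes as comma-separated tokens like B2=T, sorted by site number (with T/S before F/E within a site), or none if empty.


Tracing the run of input #8 (h=3, x=6):
  B1->T, B2->T, B3->F, B5->T
deduplicating events, the covered set is: B1=T, B2=T, B3=F, B5=T
Answer: B1=T, B2=T, B3=F, B5=T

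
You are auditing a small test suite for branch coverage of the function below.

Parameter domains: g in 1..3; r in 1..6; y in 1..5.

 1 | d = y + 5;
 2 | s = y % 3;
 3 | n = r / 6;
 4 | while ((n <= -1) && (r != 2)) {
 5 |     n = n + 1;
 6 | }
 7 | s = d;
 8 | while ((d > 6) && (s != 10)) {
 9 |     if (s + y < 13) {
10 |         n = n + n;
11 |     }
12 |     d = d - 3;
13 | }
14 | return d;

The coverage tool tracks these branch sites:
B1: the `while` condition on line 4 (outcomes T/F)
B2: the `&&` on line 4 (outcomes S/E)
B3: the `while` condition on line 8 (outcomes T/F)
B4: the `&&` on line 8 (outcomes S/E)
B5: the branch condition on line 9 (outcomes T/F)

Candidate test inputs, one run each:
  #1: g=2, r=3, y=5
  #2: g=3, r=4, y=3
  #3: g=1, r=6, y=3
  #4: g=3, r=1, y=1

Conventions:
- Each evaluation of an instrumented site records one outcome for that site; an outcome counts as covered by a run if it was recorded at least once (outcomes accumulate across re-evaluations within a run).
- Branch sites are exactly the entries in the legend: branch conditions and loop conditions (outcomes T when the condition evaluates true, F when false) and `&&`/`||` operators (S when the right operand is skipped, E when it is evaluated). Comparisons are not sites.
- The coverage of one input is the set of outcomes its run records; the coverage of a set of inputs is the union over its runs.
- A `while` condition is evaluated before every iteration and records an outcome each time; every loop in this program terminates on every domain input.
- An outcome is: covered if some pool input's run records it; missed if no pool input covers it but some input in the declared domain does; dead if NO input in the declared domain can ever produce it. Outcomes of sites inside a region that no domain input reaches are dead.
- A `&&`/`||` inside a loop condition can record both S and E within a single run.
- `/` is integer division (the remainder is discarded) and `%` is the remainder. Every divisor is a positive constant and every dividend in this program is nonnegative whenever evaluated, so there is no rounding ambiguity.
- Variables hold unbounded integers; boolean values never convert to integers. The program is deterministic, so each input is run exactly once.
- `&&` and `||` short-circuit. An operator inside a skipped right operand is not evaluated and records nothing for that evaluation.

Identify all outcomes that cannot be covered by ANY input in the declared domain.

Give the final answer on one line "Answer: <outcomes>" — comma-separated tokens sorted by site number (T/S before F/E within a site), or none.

checking every outcome against all 90 domain inputs:
  B1=T: zero occurrences over every domain input -> dead
  B2=E: zero occurrences over every domain input -> dead
  reachable outcomes have witnesses, e.g. B1=F (e.g. g=1, r=1, y=1), B2=S (e.g. g=1, r=1, y=1), B3=T (e.g. g=1, r=1, y=2), B3=F (e.g. g=1, r=1, y=1)

Answer: B1=T, B2=E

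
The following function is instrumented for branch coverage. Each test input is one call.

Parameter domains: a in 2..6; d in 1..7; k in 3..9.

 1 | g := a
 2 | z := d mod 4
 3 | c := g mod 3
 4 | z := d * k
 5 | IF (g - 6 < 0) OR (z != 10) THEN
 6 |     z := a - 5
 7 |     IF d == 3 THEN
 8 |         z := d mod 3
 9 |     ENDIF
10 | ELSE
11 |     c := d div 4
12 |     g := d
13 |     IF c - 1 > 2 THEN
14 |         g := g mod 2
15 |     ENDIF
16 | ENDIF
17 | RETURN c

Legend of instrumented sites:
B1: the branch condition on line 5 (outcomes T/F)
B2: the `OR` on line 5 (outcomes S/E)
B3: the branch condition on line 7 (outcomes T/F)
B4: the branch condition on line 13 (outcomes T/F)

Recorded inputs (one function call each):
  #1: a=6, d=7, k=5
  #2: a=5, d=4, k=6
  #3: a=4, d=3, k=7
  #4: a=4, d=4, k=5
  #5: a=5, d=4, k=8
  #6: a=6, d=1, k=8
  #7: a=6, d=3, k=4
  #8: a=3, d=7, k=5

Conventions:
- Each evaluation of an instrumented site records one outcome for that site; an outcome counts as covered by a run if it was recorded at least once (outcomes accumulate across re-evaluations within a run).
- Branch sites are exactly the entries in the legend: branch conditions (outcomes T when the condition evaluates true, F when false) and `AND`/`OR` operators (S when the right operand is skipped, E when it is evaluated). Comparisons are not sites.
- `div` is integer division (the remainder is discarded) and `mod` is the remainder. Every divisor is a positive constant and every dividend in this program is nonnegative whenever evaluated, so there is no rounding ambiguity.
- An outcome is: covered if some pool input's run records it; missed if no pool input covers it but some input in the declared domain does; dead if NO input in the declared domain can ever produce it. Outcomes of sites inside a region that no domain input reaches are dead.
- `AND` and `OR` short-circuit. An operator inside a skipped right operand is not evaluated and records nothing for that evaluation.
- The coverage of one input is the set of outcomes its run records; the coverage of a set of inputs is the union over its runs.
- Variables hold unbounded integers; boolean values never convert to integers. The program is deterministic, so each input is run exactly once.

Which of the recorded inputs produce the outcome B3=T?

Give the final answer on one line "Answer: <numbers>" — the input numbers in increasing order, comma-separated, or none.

input #1 (a=6, d=7, k=5): misses B3=T
input #2 (a=5, d=4, k=6): misses B3=T
input #3 (a=4, d=3, k=7): covers B3=T
input #4 (a=4, d=4, k=5): misses B3=T
input #5 (a=5, d=4, k=8): misses B3=T
input #6 (a=6, d=1, k=8): misses B3=T
input #7 (a=6, d=3, k=4): covers B3=T
input #8 (a=3, d=7, k=5): misses B3=T

Answer: 3, 7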